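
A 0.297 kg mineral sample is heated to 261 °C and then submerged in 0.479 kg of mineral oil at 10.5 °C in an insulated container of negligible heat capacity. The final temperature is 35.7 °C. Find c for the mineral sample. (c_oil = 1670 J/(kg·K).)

Heat gained plus heat lost sum to zero:
0.297×c×(35.7 − 261) + 0.479×1670×(35.7 − 10.5) = 0
-66.91 c = -20158
c = -20158/-66.91 ≈ 301.3 J/(kg·K)

c ≈ 301 J/(kg·K)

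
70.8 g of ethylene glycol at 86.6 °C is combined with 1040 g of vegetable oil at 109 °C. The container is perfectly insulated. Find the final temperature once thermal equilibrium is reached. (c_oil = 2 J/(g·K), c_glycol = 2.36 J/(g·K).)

T_f = Σ m_i c_i T_i / Σ m_i c_i:
T_f = (2080·109 + 167.09·86.6) / (2080 + 167.09)
    = 241190 / 2247.1 ≈ 107.33 °C

T_f ≈ 107.3 °C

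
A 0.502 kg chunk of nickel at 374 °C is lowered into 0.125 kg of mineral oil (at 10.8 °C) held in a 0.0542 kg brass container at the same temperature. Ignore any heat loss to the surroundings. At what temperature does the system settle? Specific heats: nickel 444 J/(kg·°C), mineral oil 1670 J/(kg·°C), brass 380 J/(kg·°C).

T_f ≈ 189.8 °C

With ΣQ=0 the equilibrium temperature is the m·c-weighted mean:
T_f = (222.89×374 + 208.75×10.8 + 20.6×10.8) / (222.89 + 208.75 + 20.6)
    = 85837 / 452.23 ≈ 189.81 °C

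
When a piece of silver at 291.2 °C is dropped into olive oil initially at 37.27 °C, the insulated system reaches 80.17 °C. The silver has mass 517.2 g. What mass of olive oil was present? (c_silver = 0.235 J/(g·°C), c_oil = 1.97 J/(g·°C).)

m ≈ 303 g

Heat gained plus heat lost sum to zero:
517.2·0.235·(80.17 − 291.2) + m·1.97·(80.17 − 37.27) = 0
84.51 m = 25649
m = 25649/84.51 ≈ 303.5 g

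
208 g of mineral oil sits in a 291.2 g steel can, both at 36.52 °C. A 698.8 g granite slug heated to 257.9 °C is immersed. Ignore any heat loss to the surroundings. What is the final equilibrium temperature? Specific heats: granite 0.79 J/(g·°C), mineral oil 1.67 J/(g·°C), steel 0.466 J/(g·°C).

T_f is the heat-capacity-weighted average of the initial temperatures:
T_f = (552.05*257.9 + 347.36*36.52 + 135.7*36.52) / (552.05 + 347.36 + 135.7)
    = 160016 / 1035.1 ≈ 154.59 °C

T_f ≈ 154.6 °C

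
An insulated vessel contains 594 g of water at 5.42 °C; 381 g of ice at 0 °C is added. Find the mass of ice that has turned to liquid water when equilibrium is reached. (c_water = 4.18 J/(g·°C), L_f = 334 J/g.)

Cooling the water to 0 °C releases 594·4.18·5.42 = 13457 J.
Melting all 381 g of ice would need 381·334 = 127254 J.
That's not enough to melt it all — equilibrium is at 0 °C with ice remaining.
m_melt = 13457 / L_f = 40.29 g.

m_melted ≈ 40.3 g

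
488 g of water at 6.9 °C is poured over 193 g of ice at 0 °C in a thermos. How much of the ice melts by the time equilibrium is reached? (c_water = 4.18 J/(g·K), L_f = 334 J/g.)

Heat available from the water dropping to 0 °C: 488·4.18·6.9 = 14075 J.
Fully melting the ice requires m_ice L_f = 193·334 = 64462 J.
Since 14075 < 64462 J, not all the ice melts; equilibrium is at 0 °C.
m_melt = 14075 / L_f = 42.14 g.

m_melted ≈ 42.1 g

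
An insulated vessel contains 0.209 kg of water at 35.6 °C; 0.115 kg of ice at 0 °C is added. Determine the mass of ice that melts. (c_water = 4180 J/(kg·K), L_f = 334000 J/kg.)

m_melted ≈ 0.0931 kg

Water can give up m c ΔT = 0.209·4180·35.6 = 31101 J before reaching 0 °C.
Fully melting the ice requires m_ice L_f = 0.115·334000 = 38410 J.
That's not enough to melt it all — equilibrium is at 0 °C with ice remaining.
Mass melted = 31101/334000 ≈ 0.09312 kg.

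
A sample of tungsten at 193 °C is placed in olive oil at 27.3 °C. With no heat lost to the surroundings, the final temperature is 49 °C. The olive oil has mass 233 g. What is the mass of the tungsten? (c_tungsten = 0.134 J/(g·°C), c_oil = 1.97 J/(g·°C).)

m ≈ 516 g

Conservation of energy gives ΣQ = 0:
m×0.134×(49 − 193) + 233×1.97×(49 − 27.3) = 0
-19.3 m = -9960.5
m = -9960.5/-19.3 ≈ 516.2 g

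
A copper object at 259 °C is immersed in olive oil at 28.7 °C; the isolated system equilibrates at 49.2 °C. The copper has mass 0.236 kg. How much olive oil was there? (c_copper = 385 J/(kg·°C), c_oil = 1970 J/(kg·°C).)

m ≈ 0.472 kg

Let T be the final temperature. ΣQ_i = 0:
0.236·385·(49.2 − 259) + m·1970·(49.2 − 28.7) = 0
40385 m = 19062
m = 19062/40385 ≈ 0.472 kg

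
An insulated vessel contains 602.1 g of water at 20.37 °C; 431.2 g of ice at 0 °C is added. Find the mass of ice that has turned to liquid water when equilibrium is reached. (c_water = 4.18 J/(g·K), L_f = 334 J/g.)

Cooling the water to 0 °C releases 602.1·4.18·20.37 = 51267 J.
Fully melting the ice requires m_ice L_f = 431.2·334 = 144021 J.
51267 J < 144021 J, so only part of the ice melts and the system sits at 0 °C.
m_melted·334 = 51267  ⇒  m_melted ≈ 153.5 g.

m_melted ≈ 153 g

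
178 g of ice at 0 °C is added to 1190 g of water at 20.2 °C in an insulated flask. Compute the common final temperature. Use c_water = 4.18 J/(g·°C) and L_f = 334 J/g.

T_f ≈ 7.2 °C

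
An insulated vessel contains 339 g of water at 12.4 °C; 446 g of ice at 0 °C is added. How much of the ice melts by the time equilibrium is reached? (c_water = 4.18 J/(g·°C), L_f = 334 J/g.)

Cooling the water to 0 °C releases 339×4.18×12.4 = 17571 J.
Fully melting the ice requires m_ice L_f = 446×334 = 148964 J.
That's not enough to melt it all — equilibrium is at 0 °C with ice remaining.
Mass melted = 17571/334 ≈ 52.61 g.

m_melted ≈ 52.6 g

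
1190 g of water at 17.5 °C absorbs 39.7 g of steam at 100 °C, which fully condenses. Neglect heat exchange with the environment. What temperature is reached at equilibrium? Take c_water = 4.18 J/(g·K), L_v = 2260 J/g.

T_f ≈ 37.6 °C

Taking heat into each body as positive, Σ m c ΔT = 0:
condense steam: −39.7·2260 = −89722
  condensed water 100 °C→T: 165.95(T − 100)
  water warms: 1190·4.18·(T − 17.5) = 4974.2(T − 17.5)
5140.1 T = 89722 + 16595 + 87048 = 193365
T ≈ 37.62 °C — below 100 °C, confirming all the steam condensed.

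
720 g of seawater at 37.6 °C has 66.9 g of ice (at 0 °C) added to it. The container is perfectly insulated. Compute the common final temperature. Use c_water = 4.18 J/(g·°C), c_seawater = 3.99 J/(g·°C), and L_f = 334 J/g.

T_f ≈ 27.2 °C

Setting the total heat transfer to zero:
latent heat to melt: 66.9·334 = 22345; meltwater 0→T: 66.9·4.18·T = 279.64 T; seawater cools: 720·3.99·(T − 37.6) = 2872.8(T − 37.6)
3152.4 T = 108017 − 22345 = 85673
T ≈ 27.18 °C. Since T > 0 °C, the all-ice-melts assumption holds.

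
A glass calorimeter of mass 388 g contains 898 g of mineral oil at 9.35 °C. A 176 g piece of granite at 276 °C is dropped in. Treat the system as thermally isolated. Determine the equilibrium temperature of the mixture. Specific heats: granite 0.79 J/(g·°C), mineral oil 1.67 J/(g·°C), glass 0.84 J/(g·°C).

T_f ≈ 28.2 °C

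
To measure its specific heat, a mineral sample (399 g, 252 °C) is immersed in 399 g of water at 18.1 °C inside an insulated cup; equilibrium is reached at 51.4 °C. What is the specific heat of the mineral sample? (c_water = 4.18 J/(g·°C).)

Setting the total heat transfer to zero:
399×c×(51.4 − 252) + 399×4.18×(51.4 − 18.1) = 0
-80039 c = -55538
c = -55538/-80039 ≈ 0.6939 J/(g·°C)

c ≈ 0.694 J/(g·°C)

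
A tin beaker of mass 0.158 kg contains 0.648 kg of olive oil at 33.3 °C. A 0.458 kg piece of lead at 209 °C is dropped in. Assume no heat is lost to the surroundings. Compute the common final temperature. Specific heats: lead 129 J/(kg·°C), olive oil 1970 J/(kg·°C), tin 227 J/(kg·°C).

T_f ≈ 40.9 °C

Heat gained plus heat lost sum to zero:
0.458*129*(T − 209) + 0.648*1970*(T − 33.3) + 0.158*227*(T − 33.3) = 0
59.08(T − 209) + 1276.6(T − 33.3) + 35.87(T − 33.3) = 0
(59.08 + 1276.6 + 35.87) T = 59.08*209 + 1276.6*33.3 + 35.87*33.3
T = 56052/1371.5 ≈ 40.87 °C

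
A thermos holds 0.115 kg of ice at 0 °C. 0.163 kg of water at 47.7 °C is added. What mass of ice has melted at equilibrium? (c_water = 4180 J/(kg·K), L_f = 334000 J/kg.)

Heat available from the water dropping to 0 °C: 0.163·4180·47.7 = 32500 J.
Melting all 0.115 kg of ice would need 0.115·334000 = 38410 J.
Since 32500 < 38410 J, not all the ice melts; equilibrium is at 0 °C.
m_melt = 32500 / L_f = 0.09731 kg.

m_melted ≈ 0.0973 kg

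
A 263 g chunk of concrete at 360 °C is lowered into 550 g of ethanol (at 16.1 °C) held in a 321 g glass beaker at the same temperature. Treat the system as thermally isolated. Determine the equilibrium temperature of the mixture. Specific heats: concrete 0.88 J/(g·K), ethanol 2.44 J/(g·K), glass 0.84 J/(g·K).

Taking heat into each body as positive, Σ m c ΔT = 0:
263×0.88×(T − 360) + 550×2.44×(T − 16.1) + 321×0.84×(T − 16.1) = 0
231.44(T − 360) + 1342(T − 16.1) + 269.64(T − 16.1) = 0
(231.44 + 1342 + 269.64) T = 231.44×360 + 1342×16.1 + 269.64×16.1
T = 109266 / 1843.1 = 59.3 °C

T_f ≈ 59.3 °C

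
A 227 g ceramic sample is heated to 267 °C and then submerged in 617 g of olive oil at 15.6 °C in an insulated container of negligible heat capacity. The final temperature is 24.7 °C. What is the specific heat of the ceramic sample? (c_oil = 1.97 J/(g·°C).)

c ≈ 0.201 J/(g·°C)

Heat lost by the ceramic sample = heat gained by the oil:
227·c·(267 − 24.7) = 617·1.97·(24.7 − 15.6)
55002 c = 11061  ⇒  c ≈ 0.2011 J/(g·°C)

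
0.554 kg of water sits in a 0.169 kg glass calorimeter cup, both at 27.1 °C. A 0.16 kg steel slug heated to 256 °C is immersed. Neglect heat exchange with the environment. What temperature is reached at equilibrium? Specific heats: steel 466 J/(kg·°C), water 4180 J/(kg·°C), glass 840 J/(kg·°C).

T_f ≈ 33.8 °C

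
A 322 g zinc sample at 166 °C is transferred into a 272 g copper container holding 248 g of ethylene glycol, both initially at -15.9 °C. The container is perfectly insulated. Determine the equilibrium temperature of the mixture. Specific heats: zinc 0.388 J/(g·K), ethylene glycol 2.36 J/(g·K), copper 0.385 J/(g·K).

Net heat exchanged in the isolated system is zero:
322*0.388*(T − 166) + 248*2.36*(T − (-15.9)) + 272*0.385*(T − (-15.9)) = 0
124.94(T − 166) + 585.28(T − (-15.9)) + 104.72(T − (-15.9)) = 0
(124.94 + 585.28 + 104.72) T = 124.94*166 + 585.28*(-15.9) + 104.72*(-15.9)
T ≈ 11.99 °C

T_f ≈ 12.0 °C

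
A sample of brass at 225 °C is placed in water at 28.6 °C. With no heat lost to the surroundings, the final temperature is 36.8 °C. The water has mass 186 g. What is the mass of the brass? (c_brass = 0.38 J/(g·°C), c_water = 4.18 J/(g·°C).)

m ≈ 89.1 g

Taking heat into each body as positive, Σ m c ΔT = 0:
m×0.38×(36.8 − 225) + 186×4.18×(36.8 − 28.6) = 0
-71.52 m = -6375.3
m = -6375.3/-71.52 ≈ 89.15 g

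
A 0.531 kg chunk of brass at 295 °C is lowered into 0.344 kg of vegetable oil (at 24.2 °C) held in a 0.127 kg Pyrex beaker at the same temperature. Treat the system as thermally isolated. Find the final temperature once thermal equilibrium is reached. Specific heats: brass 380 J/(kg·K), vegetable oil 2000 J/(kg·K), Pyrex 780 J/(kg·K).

T_f ≈ 79.5 °C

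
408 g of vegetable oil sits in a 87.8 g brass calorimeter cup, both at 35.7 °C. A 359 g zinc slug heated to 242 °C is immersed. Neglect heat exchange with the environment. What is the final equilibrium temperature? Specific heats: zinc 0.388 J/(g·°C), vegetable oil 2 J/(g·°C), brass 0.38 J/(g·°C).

T_f = Σ m_i c_i T_i / Σ m_i c_i:
T_f = (139.29·242 + 816·35.7 + 33.36·35.7) / (139.29 + 816 + 33.36)
    = 64031 / 988.66 ≈ 64.77 °C

T_f ≈ 64.8 °C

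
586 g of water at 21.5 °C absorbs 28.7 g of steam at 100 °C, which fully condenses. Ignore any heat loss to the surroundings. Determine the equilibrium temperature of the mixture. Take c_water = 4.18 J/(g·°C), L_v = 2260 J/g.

T_f ≈ 50.4 °C

Net heat exchanged in the isolated system is zero:
latent heat released on condensation: 28.7·2260 = 64862
  condensed water 100 °C→T: 119.97(T − 100)
  water warms: 586·4.18·(T − 21.5) = 2449.5(T − 21.5)
2569.4 T = 64862 + 11997 + 52664 = 129522
T ≈ 50.41 °C — below 100 °C, confirming all the steam condensed.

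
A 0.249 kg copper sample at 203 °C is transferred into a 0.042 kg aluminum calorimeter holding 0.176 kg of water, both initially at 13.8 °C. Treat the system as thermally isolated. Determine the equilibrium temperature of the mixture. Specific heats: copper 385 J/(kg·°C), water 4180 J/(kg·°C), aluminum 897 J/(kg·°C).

T_f ≈ 34.7 °C

Setting the total heat transfer to zero:
0.249·385·(T − 203) + 0.176·4180·(T − 13.8) + 0.042·897·(T − 13.8) = 0
869.22 T = 30133
T = 30133 / 869.22 = 34.7 °C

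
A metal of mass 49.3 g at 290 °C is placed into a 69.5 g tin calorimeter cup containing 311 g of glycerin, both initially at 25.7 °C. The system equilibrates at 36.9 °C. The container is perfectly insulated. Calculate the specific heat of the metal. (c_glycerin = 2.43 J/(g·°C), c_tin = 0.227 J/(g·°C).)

c ≈ 0.692 J/(g·°C)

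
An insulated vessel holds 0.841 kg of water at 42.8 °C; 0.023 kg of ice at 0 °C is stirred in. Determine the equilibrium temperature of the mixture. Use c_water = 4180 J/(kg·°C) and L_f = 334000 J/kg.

T_f ≈ 39.5 °C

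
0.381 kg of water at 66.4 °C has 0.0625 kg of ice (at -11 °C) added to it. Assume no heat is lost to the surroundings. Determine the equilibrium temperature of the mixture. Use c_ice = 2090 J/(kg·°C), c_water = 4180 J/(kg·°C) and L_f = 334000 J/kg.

Conservation of energy gives ΣQ = 0:
ice -11→0 °C: 0.0625·2090·11 = 1436.9
  fusion: m_ice L_f = 0.0625·334000 = 20875
  meltwater 0→T: 0.0625·4180·T = 261.25 T
  water cools: 0.381·4180·(T − 66.4) = 1592.6(T − 66.4)
1853.8 T = 105747 − 22312 = 83435
T ≈ 45.01 °C — above 0 °C, consistent with complete melting.

T_f ≈ 45.0 °C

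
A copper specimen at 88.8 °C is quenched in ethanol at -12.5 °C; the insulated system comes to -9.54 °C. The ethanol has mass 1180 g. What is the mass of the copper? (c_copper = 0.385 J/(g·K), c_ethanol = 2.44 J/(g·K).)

Setting the total heat transfer to zero:
m·0.385·(-9.54 − 88.8) + 1180·2.44·(-9.54 − (-12.5)) = 0
-37.86 m = -8522.4
m = -8522.4/-37.86 ≈ 225.1 g

m ≈ 225 g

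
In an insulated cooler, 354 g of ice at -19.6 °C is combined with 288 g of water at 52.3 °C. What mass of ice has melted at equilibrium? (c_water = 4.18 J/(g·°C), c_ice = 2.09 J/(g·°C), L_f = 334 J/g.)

Water can give up m c ΔT = 288×4.18×52.3 = 62961 J before reaching 0 °C.
Warming the ice to 0 °C takes 354×2.09×19.6 = 14501 J, leaving 48460 J for melting.
Fully melting the ice requires m_ice L_f = 354×334 = 118236 J.
Since 48460 < 118236 J, not all the ice melts; equilibrium is at 0 °C.
m_melt = 48460 / L_f = 145.1 g.

m_melted ≈ 145 g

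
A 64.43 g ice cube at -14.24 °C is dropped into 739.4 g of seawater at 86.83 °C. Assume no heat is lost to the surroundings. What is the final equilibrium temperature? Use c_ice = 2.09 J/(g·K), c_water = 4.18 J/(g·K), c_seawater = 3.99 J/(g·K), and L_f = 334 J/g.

T_f ≈ 72.3 °C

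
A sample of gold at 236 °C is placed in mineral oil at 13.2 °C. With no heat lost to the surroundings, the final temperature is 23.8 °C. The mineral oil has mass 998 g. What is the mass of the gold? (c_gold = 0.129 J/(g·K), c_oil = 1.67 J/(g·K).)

Conservation of energy gives ΣQ = 0:
m·0.129·(23.8 − 236) + 998·1.67·(23.8 − 13.2) = 0
-27.37 m = -17667
m = -17667/-27.37 ≈ 645.4 g

m ≈ 645 g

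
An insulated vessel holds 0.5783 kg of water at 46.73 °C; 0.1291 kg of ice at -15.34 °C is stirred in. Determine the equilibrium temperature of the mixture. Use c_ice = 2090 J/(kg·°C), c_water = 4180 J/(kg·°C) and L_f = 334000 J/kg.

Conservation of energy gives ΣQ = 0:
warm ice to 0 °C: 0.1291×2090×(0 − (-15.34)) = 4139; fusion: m_ice L_f = 0.1291×334000 = 43119; meltwater 0→T: 0.1291×4180×T = 539.64 T; water cools: 0.5783×4180×(T − 46.73) = 2417.3(T − 46.73)
2956.9 T = 112960 − 47258 = 65702
T ≈ 22.22 °C. Since T > 0 °C, the all-ice-melts assumption holds.

T_f ≈ 22.2 °C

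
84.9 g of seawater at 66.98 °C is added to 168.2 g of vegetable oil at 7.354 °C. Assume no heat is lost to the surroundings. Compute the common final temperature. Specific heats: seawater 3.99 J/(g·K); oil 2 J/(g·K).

T_f ≈ 37.3 °C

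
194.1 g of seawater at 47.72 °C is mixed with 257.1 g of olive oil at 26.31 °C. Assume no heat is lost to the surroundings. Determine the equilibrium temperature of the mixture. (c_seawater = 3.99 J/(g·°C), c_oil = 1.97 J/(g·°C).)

T_f ≈ 39.3 °C

Setting the total heat transfer to zero:
194.1*3.99*(T − 47.72) + 257.1*1.97*(T − 26.31) = 0
(774.46 + 506.49) T = 774.46*47.72 + 506.49*26.31
T = 50283/1280.9 ≈ 39.25 °C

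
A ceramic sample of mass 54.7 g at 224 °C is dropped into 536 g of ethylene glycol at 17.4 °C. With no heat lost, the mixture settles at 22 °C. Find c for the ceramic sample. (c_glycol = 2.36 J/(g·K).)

c ≈ 0.527 J/(g·K)

Let T be the final temperature. ΣQ_i = 0:
54.7×c×(22 − 224) + 536×2.36×(22 − 17.4) = 0
-11049 c = -5818.8
c = -5818.8/-11049 ≈ 0.5266 J/(g·K)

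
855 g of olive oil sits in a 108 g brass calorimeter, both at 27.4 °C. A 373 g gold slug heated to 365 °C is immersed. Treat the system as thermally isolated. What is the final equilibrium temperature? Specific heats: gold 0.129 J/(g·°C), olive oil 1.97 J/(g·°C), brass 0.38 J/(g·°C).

T_f ≈ 36.6 °C

Taking heat into each body as positive, Σ m c ΔT = 0:
373*0.129*(T − 365) + 855*1.97*(T − 27.4) + 108*0.38*(T − 27.4) = 0
48.12(T − 365) + 1684.3(T − 27.4) + 41.04(T − 27.4) = 0
1773.5 T = 64838
T = 64838/1773.5 ≈ 36.56 °C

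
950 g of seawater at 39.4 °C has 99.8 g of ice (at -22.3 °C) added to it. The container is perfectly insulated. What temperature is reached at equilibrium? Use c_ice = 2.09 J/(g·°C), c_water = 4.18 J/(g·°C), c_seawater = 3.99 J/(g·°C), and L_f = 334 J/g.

T_f ≈ 26.5 °C

Net heat exchanged in the isolated system is zero:
ice -22.3→0 °C: 99.8×2.09×22.3 = 4651.4
  fusion: m_ice L_f = 99.8×334 = 33333
  warm the meltwater: 417.16 T
  seawater: 3790.5(T − 39.4)
4207.7 T = 149346 − 37985 = 111361
T ≈ 26.47 °C. Since T > 0 °C, the all-ice-melts assumption holds.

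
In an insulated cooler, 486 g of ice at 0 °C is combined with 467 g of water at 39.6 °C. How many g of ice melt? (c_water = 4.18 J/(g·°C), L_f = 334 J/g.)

Heat available from the water dropping to 0 °C: 467·4.18·39.6 = 77302 J.
Fully melting the ice requires m_ice L_f = 486·334 = 162324 J.
That's not enough to melt it all — equilibrium is at 0 °C with ice remaining.
m_melted·334 = 77302  ⇒  m_melted ≈ 231.4 g.

m_melted ≈ 231 g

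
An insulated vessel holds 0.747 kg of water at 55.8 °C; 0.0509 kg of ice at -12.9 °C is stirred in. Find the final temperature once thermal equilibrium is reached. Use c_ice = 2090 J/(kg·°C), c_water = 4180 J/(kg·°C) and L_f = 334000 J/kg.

T_f ≈ 46.7 °C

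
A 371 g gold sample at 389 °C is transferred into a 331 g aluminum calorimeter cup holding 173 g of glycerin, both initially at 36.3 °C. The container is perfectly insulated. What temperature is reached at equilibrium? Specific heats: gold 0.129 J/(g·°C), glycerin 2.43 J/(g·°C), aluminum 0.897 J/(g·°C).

T_f ≈ 58.4 °C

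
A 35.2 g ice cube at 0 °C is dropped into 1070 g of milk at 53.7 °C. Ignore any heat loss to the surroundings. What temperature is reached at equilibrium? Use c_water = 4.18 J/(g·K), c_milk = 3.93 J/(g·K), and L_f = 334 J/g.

Conservation of energy gives ΣQ = 0:
melt ice: 35.2·334 = 11757; warm the meltwater: 147.14 T; milk cools: 1070·3.93·(T − 53.7) = 4205.1(T − 53.7)
4352.2 T = 225814 − 11757 = 214057
T ≈ 49.18 °C (positive, so assuming full melt was valid).

T_f ≈ 49.2 °C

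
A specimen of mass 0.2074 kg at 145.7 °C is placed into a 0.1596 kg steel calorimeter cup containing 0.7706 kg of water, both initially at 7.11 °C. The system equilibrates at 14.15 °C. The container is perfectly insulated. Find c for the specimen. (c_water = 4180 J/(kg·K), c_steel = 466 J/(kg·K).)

Heat gained plus heat lost sum to zero:
0.2074·c·(14.15 − 145.7) + 0.7706·4180·(14.15 − 7.11) + 0.1596·466·(14.15 − 7.11) = 0
-27.28 c = -23200
c = -23200/-27.28 ≈ 850.3 J/(kg·K)

c ≈ 850 J/(kg·K)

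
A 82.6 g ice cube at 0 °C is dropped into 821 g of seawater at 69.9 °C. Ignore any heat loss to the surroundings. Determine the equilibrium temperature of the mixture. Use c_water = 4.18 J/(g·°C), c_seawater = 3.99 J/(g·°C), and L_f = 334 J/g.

Energy balance with sensible and latent terms:
melt ice: 82.6·334 = 27588; meltwater 0→T: 82.6·4.18·T = 345.27 T; seawater cools: 821·3.99·(T − 69.9) = 3275.8(T − 69.9)
3621.1 T = 228978 − 27588 = 201389
T ≈ 55.62 °C. Since T > 0 °C, the all-ice-melts assumption holds.

T_f ≈ 55.6 °C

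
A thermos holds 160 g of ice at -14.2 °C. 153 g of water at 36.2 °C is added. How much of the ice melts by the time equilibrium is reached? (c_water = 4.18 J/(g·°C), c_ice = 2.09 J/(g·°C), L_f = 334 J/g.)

Heat available from the water dropping to 0 °C: 153·4.18·36.2 = 23151 J.
Warming the ice to 0 °C takes 160·2.09·14.2 = 4748.5 J, leaving 18403 J for melting.
To melt every bit of ice: 160·334 = 53440 J.
18403 J < 53440 J, so only part of the ice melts and the system sits at 0 °C.
Mass melted = 18403/334 ≈ 55.1 g.

m_melted ≈ 55.1 g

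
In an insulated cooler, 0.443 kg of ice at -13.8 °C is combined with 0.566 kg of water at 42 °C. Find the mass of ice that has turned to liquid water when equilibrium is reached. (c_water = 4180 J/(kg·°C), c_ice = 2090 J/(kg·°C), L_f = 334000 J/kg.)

m_melted ≈ 0.259 kg

Cooling the water to 0 °C releases 0.566×4180×42 = 99367 J.
Warming the ice to 0 °C takes 0.443×2090×13.8 = 12777 J, leaving 86590 J for melting.
Melting all 0.443 kg of ice would need 0.443×334000 = 147962 J.
86590 J < 147962 J, so only part of the ice melts and the system sits at 0 °C.
m_melted×334000 = 86590  ⇒  m_melted ≈ 0.2593 kg.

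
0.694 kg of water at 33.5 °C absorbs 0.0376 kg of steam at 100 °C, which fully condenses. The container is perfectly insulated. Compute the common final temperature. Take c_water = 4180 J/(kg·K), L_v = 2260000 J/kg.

T_f ≈ 64.7 °C

Energy balance with sensible and latent terms:
condense steam: −0.0376×2260000 = −84976; condensate cools 100→T: 0.0376×4180×(T − 100) = 157.17(T − 100); original water: 2900.9(T − 33.5)
3058.1 T = 84976 + 15717 + 97181 = 197874
T ≈ 64.71 °C — below 100 °C, confirming all the steam condensed.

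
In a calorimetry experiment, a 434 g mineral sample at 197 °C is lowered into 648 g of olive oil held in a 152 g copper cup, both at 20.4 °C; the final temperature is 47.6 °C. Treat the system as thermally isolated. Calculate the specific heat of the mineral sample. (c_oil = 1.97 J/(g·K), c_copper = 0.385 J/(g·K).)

c ≈ 0.56 J/(g·K)

Heat gained plus heat lost sum to zero:
434·c·(47.6 − 197) + 648·1.97·(47.6 − 20.4) + 152·0.385·(47.6 − 20.4) = 0
-64840 c = -36314
c = -36314/-64840 ≈ 0.5601 J/(g·K)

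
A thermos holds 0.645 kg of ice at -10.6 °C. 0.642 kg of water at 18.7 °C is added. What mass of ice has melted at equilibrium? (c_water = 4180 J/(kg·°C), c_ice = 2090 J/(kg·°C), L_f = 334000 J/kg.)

Water can give up m c ΔT = 0.642×4180×18.7 = 50183 J before reaching 0 °C.
Of that, 0.645×2090×10.6 = 14289 J goes to bring the ice to 0 °C, leaving 35893 J.
Fully melting the ice requires m_ice L_f = 0.645×334000 = 215430 J.
That's not enough to melt it all — equilibrium is at 0 °C with ice remaining.
Mass melted = 35893/334000 ≈ 0.1075 kg.

m_melted ≈ 0.107 kg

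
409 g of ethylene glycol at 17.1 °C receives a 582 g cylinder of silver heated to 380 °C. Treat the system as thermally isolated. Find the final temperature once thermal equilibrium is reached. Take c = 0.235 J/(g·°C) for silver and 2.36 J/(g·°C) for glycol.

Energy conservation, ΣQ = 0:
582·0.235·(T − 380) + 409·2.36·(T − 17.1) = 0
(136.77 + 965.24) T = 136.77·380 + 965.24·17.1
T ≈ 62.14 °C

T_f ≈ 62.1 °C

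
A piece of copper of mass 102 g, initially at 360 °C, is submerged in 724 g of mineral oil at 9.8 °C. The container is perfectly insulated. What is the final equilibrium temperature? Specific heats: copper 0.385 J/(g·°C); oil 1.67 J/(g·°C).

Heat gained plus heat lost sum to zero:
102×0.385×(T − 360) + 724×1.67×(T − 9.8) = 0
39.27(T − 360) + 1209.1(T − 9.8) = 0
(39.27 + 1209.1) T = 39.27×360 + 1209.1×9.8
T ≈ 20.82 °C

T_f ≈ 20.8 °C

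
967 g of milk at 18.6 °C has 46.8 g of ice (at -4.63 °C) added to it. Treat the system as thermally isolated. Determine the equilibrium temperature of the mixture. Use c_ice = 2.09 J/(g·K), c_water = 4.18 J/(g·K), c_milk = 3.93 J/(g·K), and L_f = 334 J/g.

Sum of m c ΔT and latent-heat terms is zero:
ice -4.63→0 °C: 46.8×2.09×4.63 = 452.87; latent heat to melt: 46.8×334 = 15631; warm the meltwater: 195.62 T; milk cools: 967×3.93×(T − 18.6) = 3800.3(T − 18.6)
3995.9 T = 70686 − 16084 = 54602
T ≈ 13.66 °C. Since T > 0 °C, the all-ice-melts assumption holds.

T_f ≈ 13.7 °C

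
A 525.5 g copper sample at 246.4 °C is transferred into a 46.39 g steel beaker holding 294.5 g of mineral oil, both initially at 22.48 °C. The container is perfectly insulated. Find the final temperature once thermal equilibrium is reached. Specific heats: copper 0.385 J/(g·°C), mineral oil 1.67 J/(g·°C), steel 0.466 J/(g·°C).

Setting the total heat transfer to zero:
525.5·0.385·(T − 246.4) + 294.5·1.67·(T − 22.48) + 46.39·0.466·(T − 22.48) = 0
202.32(T − 246.4) + 491.81(T − 22.48) + 21.62(T − 22.48) = 0
(202.32 + 491.81 + 21.62) T = 202.32·246.4 + 491.81·22.48 + 21.62·22.48
T = 61393 / 715.75 = 85.8 °C

T_f ≈ 85.8 °C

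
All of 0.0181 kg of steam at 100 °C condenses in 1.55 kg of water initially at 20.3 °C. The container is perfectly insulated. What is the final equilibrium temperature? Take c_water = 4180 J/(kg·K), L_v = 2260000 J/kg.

T_f ≈ 27.5 °C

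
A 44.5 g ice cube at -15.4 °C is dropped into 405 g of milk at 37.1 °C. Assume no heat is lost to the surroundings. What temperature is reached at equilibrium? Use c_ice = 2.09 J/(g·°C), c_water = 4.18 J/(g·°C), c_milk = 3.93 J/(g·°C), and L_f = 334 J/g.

T_f ≈ 24.1 °C

Heat gained plus heat lost sum to zero:
ice -15.4→0 °C: 44.5×2.09×15.4 = 1432.3; latent heat to melt: 44.5×334 = 14863; warm the meltwater: 186.01 T; milk: 1591.7(T − 37.1)
1777.7 T = 59050 − 16295 = 42755
T ≈ 24.05 °C (positive, so assuming full melt was valid).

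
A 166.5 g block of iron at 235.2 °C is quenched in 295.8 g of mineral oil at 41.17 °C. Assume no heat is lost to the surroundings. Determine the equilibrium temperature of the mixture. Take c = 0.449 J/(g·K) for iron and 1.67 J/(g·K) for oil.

T_f ≈ 66.7 °C

T_f = Σ m_i c_i T_i / Σ m_i c_i:
T_f = (74.76*235.2 + 493.99*41.17) / (74.76 + 493.99)
    = 37921 / 568.74 ≈ 66.67 °C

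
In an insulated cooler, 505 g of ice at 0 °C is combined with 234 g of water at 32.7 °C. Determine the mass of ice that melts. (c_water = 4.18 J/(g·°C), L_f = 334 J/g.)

m_melted ≈ 95.8 g

Heat available from the water dropping to 0 °C: 234×4.18×32.7 = 31985 J.
Melting all 505 g of ice would need 505×334 = 168670 J.
31985 J < 168670 J, so only part of the ice melts and the system sits at 0 °C.
m_melt = 31985 / L_f = 95.76 g.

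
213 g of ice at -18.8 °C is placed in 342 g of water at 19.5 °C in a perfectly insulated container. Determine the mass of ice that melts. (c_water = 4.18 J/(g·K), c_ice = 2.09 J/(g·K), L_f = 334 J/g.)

m_melted ≈ 58.4 g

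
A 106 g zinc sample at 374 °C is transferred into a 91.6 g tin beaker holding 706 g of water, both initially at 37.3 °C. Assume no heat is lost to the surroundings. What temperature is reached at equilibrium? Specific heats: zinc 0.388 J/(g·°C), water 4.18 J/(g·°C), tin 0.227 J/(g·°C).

T_f ≈ 41.9 °C

Net heat exchanged in the isolated system is zero:
106×0.388×(T − 374) + 706×4.18×(T − 37.3) + 91.6×0.227×(T − 37.3) = 0
41.13(T − 374) + 2951.1(T − 37.3) + 20.79(T − 37.3) = 0
(41.13 + 2951.1 + 20.79) T = 41.13×374 + 2951.1×37.3 + 20.79×37.3
T ≈ 41.90 °C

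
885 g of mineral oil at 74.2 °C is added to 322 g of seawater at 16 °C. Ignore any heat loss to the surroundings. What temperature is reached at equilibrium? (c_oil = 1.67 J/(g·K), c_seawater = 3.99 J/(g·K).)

|Q_oil| = |Q_seawater|:
885×1.67×(74.2 − T) = 322×3.99×(T − 16)
1478(74.2 − T) = 1284.8(T − 16)
2762.7 T = 130220  ⇒  T ≈ 47.13 °C

T_f ≈ 47.1 °C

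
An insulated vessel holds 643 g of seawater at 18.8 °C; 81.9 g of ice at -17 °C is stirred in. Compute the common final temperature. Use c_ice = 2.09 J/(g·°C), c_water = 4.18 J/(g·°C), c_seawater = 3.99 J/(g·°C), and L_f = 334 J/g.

T_f ≈ 6.2 °C

Taking heat into each body as positive, Σ m c ΔT = 0:
warm ice to 0 °C: 81.9×2.09×(0 − (-17)) = 2909.9
  latent heat to melt: 81.9×334 = 27355
  meltwater 0→T: 81.9×4.18×T = 342.34 T
  seawater: 2565.6(T − 18.8)
2907.9 T = 48233 − 30265 = 17968
T ≈ 6.18 °C. Since T > 0 °C, the all-ice-melts assumption holds.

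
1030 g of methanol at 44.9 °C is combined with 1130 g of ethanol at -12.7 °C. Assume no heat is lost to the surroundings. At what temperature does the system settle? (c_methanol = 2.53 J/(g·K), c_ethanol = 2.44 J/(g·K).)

Taking heat into each body as positive, Σ m c ΔT = 0:
1030*2.53*(T − 44.9) + 1130*2.44*(T − (-12.7)) = 0
(2605.9 + 2757.2) T = 2605.9*44.9 + 2757.2*(-12.7)
T ≈ 15.29 °C

T_f ≈ 15.3 °C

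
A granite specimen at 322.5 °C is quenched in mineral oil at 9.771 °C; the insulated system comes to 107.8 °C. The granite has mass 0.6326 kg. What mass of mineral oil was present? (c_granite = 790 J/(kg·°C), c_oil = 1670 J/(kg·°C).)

Setting the total heat transfer to zero:
0.6326·790·(107.8 − 322.5) + m·1670·(107.8 − 9.771) = 0
163708 m = 107297
m = 107297/163708 ≈ 0.6554 kg

m ≈ 0.655 kg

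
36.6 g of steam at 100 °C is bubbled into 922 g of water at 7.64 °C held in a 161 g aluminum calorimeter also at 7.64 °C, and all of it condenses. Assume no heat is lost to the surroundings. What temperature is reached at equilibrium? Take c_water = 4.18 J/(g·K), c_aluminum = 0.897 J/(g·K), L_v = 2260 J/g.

Let T be the final temperature. ΣQ_i = 0:
condense steam: −36.6·2260 = −82716
  condensed water 100 °C→T: 152.99(T − 100)
  original water: 3854(T − 7.64)
  cup: 144.42(T − 7.64)
4151.4 T = 82716 + 15299 + 30548 = 128562
T ≈ 30.97 °C, under the boiling point, so the assumption holds.

T_f ≈ 31.0 °C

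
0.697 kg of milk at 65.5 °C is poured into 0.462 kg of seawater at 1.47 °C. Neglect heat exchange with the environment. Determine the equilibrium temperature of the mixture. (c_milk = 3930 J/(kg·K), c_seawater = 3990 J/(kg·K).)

T_f ≈ 39.7 °C

Set heat shed by the hot body equal to heat absorbed by the cold body:
0.697×3930×(65.5 − T) = 0.462×3990×(T − 1.47)
2739.2(65.5 − T) = 1843.4(T − 1.47)
4582.6 T = 182128  ⇒  T ≈ 39.74 °C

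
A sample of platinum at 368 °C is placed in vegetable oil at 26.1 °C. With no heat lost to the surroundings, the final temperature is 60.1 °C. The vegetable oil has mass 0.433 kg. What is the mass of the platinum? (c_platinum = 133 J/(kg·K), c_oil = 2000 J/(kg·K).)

Heat gained plus heat lost sum to zero:
m·133·(60.1 − 368) + 0.433·2000·(60.1 − 26.1) = 0
-40951 m = -29444
m = -29444/-40951 ≈ 0.719 kg

m ≈ 0.719 kg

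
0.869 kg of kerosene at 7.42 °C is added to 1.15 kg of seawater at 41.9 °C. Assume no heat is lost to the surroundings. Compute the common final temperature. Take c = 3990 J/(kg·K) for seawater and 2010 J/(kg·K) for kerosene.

T_f ≈ 32.4 °C

Net heat exchanged in the isolated system is zero:
1.15·3990·(T − 41.9) + 0.869·2010·(T − 7.42) = 0
4588.5(T − 41.9) + 1746.7(T − 7.42) = 0
(4588.5 + 1746.7) T = 4588.5·41.9 + 1746.7·7.42
T = 205219 / 6335.2 = 32.4 °C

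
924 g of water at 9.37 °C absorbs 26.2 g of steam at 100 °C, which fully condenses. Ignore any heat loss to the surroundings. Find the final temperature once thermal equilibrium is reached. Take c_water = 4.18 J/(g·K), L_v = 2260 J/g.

Taking heat into each body as positive, Σ m c ΔT = 0:
latent heat released on condensation: 26.2·2260 = 59212; condensed water 100 °C→T: 109.52(T − 100); water warms: 924·4.18·(T − 9.37) = 3862.3(T − 9.37)
3971.8 T = 59212 + 10952 + 36190 = 106354
T ≈ 26.78 °C, under the boiling point, so the assumption holds.

T_f ≈ 26.8 °C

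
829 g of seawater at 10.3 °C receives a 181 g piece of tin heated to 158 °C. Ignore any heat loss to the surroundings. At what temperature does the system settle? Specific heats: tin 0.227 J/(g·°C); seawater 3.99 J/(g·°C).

T_f ≈ 12.1 °C

|Q_tin| = |Q_seawater|:
181·0.227·(158 − T) = 829·3.99·(T − 10.3)
41.09(158 − T) = 3307.7(T − 10.3)
3348.8 T = 40561  ⇒  T ≈ 12.11 °C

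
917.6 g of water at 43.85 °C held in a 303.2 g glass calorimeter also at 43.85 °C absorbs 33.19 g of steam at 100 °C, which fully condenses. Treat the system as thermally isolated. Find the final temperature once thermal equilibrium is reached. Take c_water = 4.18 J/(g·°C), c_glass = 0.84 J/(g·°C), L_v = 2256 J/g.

Energy balance with sensible and latent terms:
steam→water at 100 °C releases m L_v = 33.19·2256 = 74877
  condensate cools 100→T: 33.19·4.18·(T − 100) = 138.73(T − 100)
  original water: 3835.6(T − 43.85)
  cup: 254.69(T − 43.85)
4229 T = 74877 + 13873 + 179358 = 268108
T ≈ 63.40 °C — below 100 °C, confirming all the steam condensed.

T_f ≈ 63.4 °C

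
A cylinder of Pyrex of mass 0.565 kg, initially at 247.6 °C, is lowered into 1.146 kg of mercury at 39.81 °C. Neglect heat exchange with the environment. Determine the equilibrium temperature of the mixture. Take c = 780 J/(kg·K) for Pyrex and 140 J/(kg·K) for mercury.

T_f ≈ 192.1 °C

|Q_Pyrex| = |Q_mercury|:
0.565*780*(247.6 − T) = 1.146*140*(T − 39.81)
440.7(247.6 − T) = 160.44(T − 39.81)
601.14 T = 115504  ⇒  T ≈ 192.14 °C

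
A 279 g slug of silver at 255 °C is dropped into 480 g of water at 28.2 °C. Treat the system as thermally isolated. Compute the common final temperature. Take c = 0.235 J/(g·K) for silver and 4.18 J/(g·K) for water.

Heat lost by the silver equals heat gained by the water:
279·0.235·(255 − T) = 480·4.18·(T − 28.2)
65.56(255 − T) = 2006.4(T − 28.2)
2072 T = 73300  ⇒  T ≈ 35.38 °C

T_f ≈ 35.4 °C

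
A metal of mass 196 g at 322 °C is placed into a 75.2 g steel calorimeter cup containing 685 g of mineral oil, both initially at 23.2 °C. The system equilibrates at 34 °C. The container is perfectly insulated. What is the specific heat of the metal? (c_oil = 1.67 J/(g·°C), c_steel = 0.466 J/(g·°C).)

c ≈ 0.226 J/(g·°C)

Setting the total heat transfer to zero:
196×c×(34 − 322) + 685×1.67×(34 − 23.2) + 75.2×0.466×(34 − 23.2) = 0
-56448 c = -12733
c = -12733/-56448 ≈ 0.2256 J/(g·°C)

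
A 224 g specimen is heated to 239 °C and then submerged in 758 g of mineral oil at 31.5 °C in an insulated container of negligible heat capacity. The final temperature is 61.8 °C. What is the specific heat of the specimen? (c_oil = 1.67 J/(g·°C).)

c ≈ 0.966 J/(g·°C)

Let T be the final temperature. ΣQ_i = 0:
224×c×(61.8 − 239) + 758×1.67×(61.8 − 31.5) = 0
-39693 c = -38356
c = -38356/-39693 ≈ 0.9663 J/(g·°C)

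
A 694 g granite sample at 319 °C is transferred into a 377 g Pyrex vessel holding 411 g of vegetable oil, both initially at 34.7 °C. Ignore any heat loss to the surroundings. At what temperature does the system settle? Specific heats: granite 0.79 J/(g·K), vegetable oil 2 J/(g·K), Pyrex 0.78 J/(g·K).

T_f ≈ 128.4 °C

With ΣQ=0 the equilibrium temperature is the m·c-weighted mean:
T_f = (548.26·319 + 822·34.7 + 294.06·34.7) / (548.26 + 822 + 294.06)
    = 213622 / 1664.3 ≈ 128.35 °C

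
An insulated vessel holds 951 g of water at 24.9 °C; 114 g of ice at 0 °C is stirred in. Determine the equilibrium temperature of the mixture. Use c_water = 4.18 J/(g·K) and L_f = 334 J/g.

T_f ≈ 13.7 °C

Net heat exchanged in the isolated system is zero:
fusion: m_ice L_f = 114·334 = 38076; meltwater 0→T: 114·4.18·T = 476.52 T; water: 3975.2(T − 24.9)
4451.7 T = 98982 − 38076 = 60906
T ≈ 13.68 °C — above 0 °C, consistent with complete melting.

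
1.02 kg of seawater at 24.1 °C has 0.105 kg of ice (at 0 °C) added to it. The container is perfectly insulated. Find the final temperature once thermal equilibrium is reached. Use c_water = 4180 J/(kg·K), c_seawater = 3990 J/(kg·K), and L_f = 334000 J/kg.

T_f ≈ 14.0 °C

Energy conservation, ΣQ = 0:
latent heat to melt: 0.105×334000 = 35070; warm the meltwater: 438.9 T; seawater cools: 1.02×3990×(T − 24.1) = 4069.8(T − 24.1)
4508.7 T = 98082 − 35070 = 63012
T ≈ 13.98 °C — above 0 °C, consistent with complete melting.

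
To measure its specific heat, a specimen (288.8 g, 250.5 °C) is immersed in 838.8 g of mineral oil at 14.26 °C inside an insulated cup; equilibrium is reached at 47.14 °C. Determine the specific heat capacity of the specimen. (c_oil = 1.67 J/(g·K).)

c ≈ 0.784 J/(g·K)

Setting the total heat transfer to zero:
288.8·c·(47.14 − 250.5) + 838.8·1.67·(47.14 − 14.26) = 0
-58730 c = -46058
c = -46058/-58730 ≈ 0.7842 J/(g·K)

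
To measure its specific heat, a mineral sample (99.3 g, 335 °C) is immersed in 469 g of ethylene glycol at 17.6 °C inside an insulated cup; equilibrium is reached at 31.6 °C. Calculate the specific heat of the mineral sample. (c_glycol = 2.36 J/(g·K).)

Conservation of energy gives ΣQ = 0:
99.3×c×(31.6 − 335) + 469×2.36×(31.6 − 17.6) = 0
-30128 c = -15496
c = -15496/-30128 ≈ 0.5143 J/(g·K)

c ≈ 0.514 J/(g·K)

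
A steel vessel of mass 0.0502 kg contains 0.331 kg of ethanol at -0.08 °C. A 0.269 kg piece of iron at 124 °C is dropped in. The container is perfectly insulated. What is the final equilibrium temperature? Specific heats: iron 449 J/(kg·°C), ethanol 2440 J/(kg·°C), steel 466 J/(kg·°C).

T_f ≈ 15.7 °C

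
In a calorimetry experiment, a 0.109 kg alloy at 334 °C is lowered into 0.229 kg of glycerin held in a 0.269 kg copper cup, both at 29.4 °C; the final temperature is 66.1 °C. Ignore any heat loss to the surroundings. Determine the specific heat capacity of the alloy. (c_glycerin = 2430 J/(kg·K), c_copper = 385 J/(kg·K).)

Conservation of energy gives ΣQ = 0:
0.109·c·(66.1 − 334) + 0.229·2430·(66.1 − 29.4) + 0.269·385·(66.1 − 29.4) = 0
-29.2 c = -24223
c = -24223/-29.2 ≈ 829.5 J/(kg·K)

c ≈ 830 J/(kg·K)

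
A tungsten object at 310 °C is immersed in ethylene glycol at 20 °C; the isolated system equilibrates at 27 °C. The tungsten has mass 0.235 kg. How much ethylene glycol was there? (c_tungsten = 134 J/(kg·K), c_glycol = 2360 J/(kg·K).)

m ≈ 0.539 kg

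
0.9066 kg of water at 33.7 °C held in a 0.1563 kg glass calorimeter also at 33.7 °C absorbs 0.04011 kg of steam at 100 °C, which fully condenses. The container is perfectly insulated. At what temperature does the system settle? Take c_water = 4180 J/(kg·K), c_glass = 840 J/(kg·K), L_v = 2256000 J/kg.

T_f ≈ 58.6 °C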